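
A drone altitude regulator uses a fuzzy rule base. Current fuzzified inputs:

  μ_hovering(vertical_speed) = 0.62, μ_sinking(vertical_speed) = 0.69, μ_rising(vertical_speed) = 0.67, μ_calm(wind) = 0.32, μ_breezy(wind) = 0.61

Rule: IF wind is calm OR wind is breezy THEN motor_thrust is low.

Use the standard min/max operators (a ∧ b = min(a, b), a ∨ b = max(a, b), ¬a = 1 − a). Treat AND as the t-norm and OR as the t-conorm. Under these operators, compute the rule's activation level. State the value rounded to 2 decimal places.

firing strength: calm=0.32, breezy=0.61; OR[max(a, b)] → w = 0.61

0.61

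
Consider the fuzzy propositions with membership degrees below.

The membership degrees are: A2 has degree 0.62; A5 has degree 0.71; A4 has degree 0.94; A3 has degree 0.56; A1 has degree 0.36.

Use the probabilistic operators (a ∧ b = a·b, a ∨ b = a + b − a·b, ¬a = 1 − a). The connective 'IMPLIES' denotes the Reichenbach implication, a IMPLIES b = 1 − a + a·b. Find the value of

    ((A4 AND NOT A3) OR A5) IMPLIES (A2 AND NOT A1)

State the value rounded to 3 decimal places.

0.499

NOT A3 = 1 − 0.5600 = 0.4400
A4 AND NOT A3 = a·b on (0.9400, 0.4400) = 0.4136
(A4 AND NOT A3) OR A5 = a + b − a·b on (0.4136, 0.7100) = 0.8299
NOT A1 = 1 − 0.3600 = 0.6400
A2 AND NOT A1 = a·b on (0.6200, 0.6400) = 0.3968
((A4 AND NOT A3) OR A5) IMPLIES (A2 AND NOT A1)  [Reichenbach: 1 − a + a·b] with a=0.8299, b=0.3968 → 0.4994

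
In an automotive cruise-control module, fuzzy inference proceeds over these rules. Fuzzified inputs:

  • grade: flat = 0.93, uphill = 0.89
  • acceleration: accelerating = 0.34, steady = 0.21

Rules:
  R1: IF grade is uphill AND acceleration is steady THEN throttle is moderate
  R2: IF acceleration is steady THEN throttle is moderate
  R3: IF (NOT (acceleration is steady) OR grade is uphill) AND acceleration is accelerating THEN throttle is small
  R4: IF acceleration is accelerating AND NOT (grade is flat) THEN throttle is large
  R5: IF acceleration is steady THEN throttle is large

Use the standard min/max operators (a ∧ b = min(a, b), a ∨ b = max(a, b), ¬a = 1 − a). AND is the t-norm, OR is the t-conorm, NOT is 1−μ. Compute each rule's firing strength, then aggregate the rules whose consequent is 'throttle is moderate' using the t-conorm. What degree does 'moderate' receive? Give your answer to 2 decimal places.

R1: uphill=0.89, steady=0.21; AND[min(a, b)] → w = 0.21
R2: steady=0.21 → w = 0.21
R3: (¬steady=1−0.21=0.79 OR uphill=0.89) = 0.89; AND[min(a, b)] with accelerating=0.34 → w = 0.34
R4: accelerating=0.34, ¬flat=1−0.93=0.07; AND[min(a, b)] → w = 0.07
R5: steady=0.21 → w = 0.21
Rules with consequent 'moderate': {R1, R2} → strengths 0.21, 0.21
Aggregate via t-conorm [max(a, b)]: 0.21

0.21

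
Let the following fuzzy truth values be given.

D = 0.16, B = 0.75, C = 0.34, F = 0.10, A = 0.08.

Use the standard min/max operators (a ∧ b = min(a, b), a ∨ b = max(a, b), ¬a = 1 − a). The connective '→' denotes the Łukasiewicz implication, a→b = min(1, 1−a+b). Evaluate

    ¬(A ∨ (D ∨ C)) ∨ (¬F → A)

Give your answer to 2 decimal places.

D ∨ C = max(a, b) on (0.16, 0.34) = 0.34
A ∨ (D ∨ C) = max(a, b) on (0.08, 0.34) = 0.34
¬(A ∨ (D ∨ C)) = 1 − 0.34 = 0.66
¬F = 1 − 0.10 = 0.90
¬F → A  [Łukasiewicz: min(1, 1−a+b)] with a=0.90, b=0.08 → 0.18
¬(A ∨ (D ∨ C)) ∨ (¬F → A) = max(a, b) on (0.66, 0.18) = 0.66

0.66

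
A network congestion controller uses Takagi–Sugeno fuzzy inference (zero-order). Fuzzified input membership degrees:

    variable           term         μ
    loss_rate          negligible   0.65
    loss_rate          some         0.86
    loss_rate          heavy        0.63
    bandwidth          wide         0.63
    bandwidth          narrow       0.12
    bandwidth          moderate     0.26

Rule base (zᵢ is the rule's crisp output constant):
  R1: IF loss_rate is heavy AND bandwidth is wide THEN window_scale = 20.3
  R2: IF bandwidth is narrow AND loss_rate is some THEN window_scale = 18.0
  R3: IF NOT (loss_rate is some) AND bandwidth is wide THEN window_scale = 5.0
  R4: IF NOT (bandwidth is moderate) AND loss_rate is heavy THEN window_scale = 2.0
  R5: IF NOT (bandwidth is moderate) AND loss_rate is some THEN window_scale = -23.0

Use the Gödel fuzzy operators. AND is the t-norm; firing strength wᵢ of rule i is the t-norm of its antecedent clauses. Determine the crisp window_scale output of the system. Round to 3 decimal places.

-0.049

R1 (z=20.3): heavy=0.63, wide=0.63; AND[min(a, b)] → w = 0.63
R2 (z=18.0): narrow=0.12, some=0.86; AND[min(a, b)] → w = 0.12
R3 (z=5.0): ¬some=1−0.86=0.14, wide=0.63; AND[min(a, b)] → w = 0.14
R4 (z=2.0): ¬moderate=1−0.26=0.74, heavy=0.63; AND[min(a, b)] → w = 0.63
R5 (z=-23.0): ¬moderate=1−0.26=0.74, some=0.86; AND[min(a, b)] → w = 0.74
Weighted average = (0.63·20.3 + 0.12·18.0 + 0.14·5.0 + 0.63·2.0 + 0.74·-23.0) / (0.63 + 0.12 + 0.14 + 0.63 + 0.74)
  = -0.1110 / 2.2600 = -0.049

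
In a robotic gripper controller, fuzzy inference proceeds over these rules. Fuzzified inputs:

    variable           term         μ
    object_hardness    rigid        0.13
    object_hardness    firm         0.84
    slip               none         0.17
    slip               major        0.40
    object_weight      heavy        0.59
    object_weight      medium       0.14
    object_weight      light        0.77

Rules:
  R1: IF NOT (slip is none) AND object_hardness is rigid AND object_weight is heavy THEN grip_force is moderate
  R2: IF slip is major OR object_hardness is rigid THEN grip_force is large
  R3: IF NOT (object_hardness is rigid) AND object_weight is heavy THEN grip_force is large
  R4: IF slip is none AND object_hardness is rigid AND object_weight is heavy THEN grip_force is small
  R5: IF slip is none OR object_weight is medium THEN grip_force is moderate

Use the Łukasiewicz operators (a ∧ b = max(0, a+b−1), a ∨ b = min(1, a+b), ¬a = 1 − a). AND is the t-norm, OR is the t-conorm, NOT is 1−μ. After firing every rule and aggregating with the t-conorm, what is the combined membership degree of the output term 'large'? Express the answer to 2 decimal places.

0.99

R1: ¬none=1−0.17=0.83, rigid=0.13, heavy=0.59; AND[max(0, a+b−1)] → w = 0.00
R2: major=0.40, rigid=0.13; OR[min(1, a+b)] → w = 0.53
R3: ¬rigid=1−0.13=0.87, heavy=0.59; AND[max(0, a+b−1)] → w = 0.46
R4: none=0.17, rigid=0.13, heavy=0.59; AND[max(0, a+b−1)] → w = 0.00
R5: none=0.17, medium=0.14; OR[min(1, a+b)] → w = 0.31
Rules with consequent 'large': {R2, R3} → strengths 0.53, 0.46
Aggregate via t-conorm [min(1, a+b)]: 0.99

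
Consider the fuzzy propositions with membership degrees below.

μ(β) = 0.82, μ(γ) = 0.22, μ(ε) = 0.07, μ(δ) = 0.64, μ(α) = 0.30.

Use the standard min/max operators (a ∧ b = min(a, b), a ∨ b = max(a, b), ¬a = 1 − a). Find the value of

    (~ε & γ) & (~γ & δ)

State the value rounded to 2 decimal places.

0.22

~ε = 1 − 0.07 = 0.93
~ε & γ = min(a, b) on (0.93, 0.22) = 0.22
~γ = 1 − 0.22 = 0.78
~γ & δ = min(a, b) on (0.78, 0.64) = 0.64
(~ε & γ) & (~γ & δ) = min(a, b) on (0.22, 0.64) = 0.22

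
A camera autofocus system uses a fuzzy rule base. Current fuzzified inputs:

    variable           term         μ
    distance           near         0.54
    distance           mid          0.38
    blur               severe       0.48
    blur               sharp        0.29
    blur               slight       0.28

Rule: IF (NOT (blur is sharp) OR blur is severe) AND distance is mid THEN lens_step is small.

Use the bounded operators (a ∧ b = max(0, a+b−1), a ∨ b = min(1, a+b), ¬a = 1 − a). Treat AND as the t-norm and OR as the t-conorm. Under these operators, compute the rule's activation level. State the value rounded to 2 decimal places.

0.38

firing strength: (¬sharp=1−0.29=0.71 OR severe=0.48) = 1.00; AND[max(0, a+b−1)] with mid=0.38 → w = 0.38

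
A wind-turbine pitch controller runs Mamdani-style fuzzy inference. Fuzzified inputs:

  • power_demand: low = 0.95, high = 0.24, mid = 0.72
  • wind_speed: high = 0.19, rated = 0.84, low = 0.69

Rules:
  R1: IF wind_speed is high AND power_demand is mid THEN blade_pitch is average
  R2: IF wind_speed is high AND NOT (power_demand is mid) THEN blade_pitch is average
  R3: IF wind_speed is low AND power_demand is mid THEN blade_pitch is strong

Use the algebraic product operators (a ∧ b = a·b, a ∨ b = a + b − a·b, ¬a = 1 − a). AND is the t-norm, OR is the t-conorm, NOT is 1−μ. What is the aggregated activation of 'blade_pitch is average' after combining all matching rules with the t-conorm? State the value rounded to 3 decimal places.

R1: high=0.19, mid=0.72; AND[a·b] → w = 0.1368
R2: high=0.19, ¬mid=1−0.72=0.28; AND[a·b] → w = 0.0532
R3: low=0.69, mid=0.72; AND[a·b] → w = 0.4968
Rules with consequent 'average': {R1, R2} → strengths 0.1368, 0.0532
Aggregate via t-conorm [a + b − a·b]: 0.1827

0.183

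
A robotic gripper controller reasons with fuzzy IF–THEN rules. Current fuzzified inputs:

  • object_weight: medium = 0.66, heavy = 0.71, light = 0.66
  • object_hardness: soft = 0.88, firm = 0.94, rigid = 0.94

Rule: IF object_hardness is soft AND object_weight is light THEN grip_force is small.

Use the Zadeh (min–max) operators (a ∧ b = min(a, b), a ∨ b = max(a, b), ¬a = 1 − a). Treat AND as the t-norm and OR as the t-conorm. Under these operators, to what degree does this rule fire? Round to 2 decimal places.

0.66

firing strength: soft=0.88, light=0.66; AND[min(a, b)] → w = 0.66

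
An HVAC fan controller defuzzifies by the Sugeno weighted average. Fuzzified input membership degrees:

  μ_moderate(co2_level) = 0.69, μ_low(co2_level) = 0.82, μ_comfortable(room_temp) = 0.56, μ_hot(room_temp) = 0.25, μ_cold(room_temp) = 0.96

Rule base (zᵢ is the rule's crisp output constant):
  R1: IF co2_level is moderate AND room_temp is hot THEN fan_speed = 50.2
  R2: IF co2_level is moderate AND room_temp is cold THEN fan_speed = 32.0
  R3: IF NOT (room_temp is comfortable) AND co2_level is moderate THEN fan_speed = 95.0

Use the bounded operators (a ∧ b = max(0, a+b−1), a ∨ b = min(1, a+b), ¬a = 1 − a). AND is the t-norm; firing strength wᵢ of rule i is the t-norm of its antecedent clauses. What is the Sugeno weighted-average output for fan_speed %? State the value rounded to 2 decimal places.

42.50

R1 (z=50.2): moderate=0.69, hot=0.25; AND[max(0, a+b−1)] → w = 0.00
R2 (z=32.0): moderate=0.69, cold=0.96; AND[max(0, a+b−1)] → w = 0.65
R3 (z=95.0): ¬comfortable=1−0.56=0.44, moderate=0.69; AND[max(0, a+b−1)] → w = 0.13
Weighted average = (0.00·50.2 + 0.65·32.0 + 0.13·95.0) / (0.00 + 0.65 + 0.13)
  = 33.1500 / 0.7800 = 42.50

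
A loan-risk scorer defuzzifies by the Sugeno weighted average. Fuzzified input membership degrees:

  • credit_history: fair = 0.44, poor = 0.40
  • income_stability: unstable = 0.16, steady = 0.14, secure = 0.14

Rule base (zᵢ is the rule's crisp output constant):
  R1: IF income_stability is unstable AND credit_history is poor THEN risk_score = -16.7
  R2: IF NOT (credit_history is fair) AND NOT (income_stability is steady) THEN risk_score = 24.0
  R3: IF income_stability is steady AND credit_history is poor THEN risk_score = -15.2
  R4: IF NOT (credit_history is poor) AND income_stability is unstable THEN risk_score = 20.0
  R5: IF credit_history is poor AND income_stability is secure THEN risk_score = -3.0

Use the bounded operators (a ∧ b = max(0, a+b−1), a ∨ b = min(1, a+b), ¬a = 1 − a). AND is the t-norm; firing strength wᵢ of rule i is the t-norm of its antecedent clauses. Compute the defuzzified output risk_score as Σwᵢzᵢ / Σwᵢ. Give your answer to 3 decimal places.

R1 (z=-16.7): unstable=0.16, poor=0.40; AND[max(0, a+b−1)] → w = 0.00
R2 (z=24.0): ¬fair=1−0.44=0.56, ¬steady=1−0.14=0.86; AND[max(0, a+b−1)] → w = 0.42
R3 (z=-15.2): steady=0.14, poor=0.40; AND[max(0, a+b−1)] → w = 0.00
R4 (z=20.0): ¬poor=1−0.40=0.60, unstable=0.16; AND[max(0, a+b−1)] → w = 0.00
R5 (z=-3.0): poor=0.40, secure=0.14; AND[max(0, a+b−1)] → w = 0.00
Weighted average = (0.00·-16.7 + 0.42·24.0 + 0.00·-15.2 + 0.00·20.0 + 0.00·-3.0) / (0.00 + 0.42 + 0.00 + 0.00 + 0.00)
  = 10.0800 / 0.4200 = 24.000

24.000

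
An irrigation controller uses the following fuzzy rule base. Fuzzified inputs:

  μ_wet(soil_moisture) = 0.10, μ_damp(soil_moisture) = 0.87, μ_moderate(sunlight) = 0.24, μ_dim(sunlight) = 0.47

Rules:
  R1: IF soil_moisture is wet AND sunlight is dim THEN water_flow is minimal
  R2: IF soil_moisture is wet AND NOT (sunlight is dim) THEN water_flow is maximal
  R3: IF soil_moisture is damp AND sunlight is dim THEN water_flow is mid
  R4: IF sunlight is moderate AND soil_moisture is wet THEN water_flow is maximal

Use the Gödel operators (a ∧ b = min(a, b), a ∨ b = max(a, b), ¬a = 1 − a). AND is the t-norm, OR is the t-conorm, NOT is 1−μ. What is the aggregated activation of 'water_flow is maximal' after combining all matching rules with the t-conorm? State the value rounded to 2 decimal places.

R1: wet=0.10, dim=0.47; AND[min(a, b)] → w = 0.10
R2: wet=0.10, ¬dim=1−0.47=0.53; AND[min(a, b)] → w = 0.10
R3: damp=0.87, dim=0.47; AND[min(a, b)] → w = 0.47
R4: moderate=0.24, wet=0.10; AND[min(a, b)] → w = 0.10
Rules with consequent 'maximal': {R2, R4} → strengths 0.10, 0.10
Aggregate via t-conorm [max(a, b)]: 0.10

0.10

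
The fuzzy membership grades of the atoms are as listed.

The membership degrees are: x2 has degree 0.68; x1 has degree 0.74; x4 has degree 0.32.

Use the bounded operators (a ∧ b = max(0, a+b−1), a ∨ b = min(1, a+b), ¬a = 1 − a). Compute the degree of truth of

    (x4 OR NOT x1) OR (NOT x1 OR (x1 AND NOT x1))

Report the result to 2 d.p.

NOT x1 = 1 − 0.74 = 0.26
x4 OR NOT x1 = min(1, a+b) on (0.32, 0.26) = 0.58
NOT x1 = 1 − 0.74 = 0.26
NOT x1 = 1 − 0.74 = 0.26
x1 AND NOT x1 = max(0, a+b−1) on (0.74, 0.26) = 0.00
NOT x1 OR (x1 AND NOT x1) = min(1, a+b) on (0.26, 0.00) = 0.26
(x4 OR NOT x1) OR (NOT x1 OR (x1 AND NOT x1)) = min(1, a+b) on (0.58, 0.26) = 0.84

0.84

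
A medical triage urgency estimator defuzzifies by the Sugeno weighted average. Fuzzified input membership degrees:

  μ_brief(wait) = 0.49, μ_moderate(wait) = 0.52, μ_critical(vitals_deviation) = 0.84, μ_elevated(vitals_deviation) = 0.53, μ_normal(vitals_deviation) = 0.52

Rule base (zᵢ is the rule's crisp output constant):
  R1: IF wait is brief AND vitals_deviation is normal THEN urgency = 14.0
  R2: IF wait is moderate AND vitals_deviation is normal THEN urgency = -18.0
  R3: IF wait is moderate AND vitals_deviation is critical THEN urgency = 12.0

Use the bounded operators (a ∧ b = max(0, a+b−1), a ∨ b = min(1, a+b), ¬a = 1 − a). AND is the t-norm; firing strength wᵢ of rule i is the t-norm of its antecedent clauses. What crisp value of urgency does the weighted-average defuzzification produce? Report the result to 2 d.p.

9.12

R1 (z=14.0): brief=0.49, normal=0.52; AND[max(0, a+b−1)] → w = 0.01
R2 (z=-18.0): moderate=0.52, normal=0.52; AND[max(0, a+b−1)] → w = 0.04
R3 (z=12.0): moderate=0.52, critical=0.84; AND[max(0, a+b−1)] → w = 0.36
Weighted average = (0.01·14.0 + 0.04·-18.0 + 0.36·12.0) / (0.01 + 0.04 + 0.36)
  = 3.7400 / 0.4100 = 9.12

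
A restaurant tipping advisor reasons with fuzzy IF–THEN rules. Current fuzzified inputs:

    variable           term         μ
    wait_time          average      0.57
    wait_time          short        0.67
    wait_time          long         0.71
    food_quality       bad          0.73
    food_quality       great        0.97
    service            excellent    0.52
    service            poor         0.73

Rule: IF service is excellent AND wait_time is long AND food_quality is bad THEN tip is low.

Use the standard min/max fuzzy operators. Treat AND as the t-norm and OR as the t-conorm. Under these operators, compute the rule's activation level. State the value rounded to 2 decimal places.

firing strength: excellent=0.52, long=0.71, bad=0.73; AND[min(a, b)] → w = 0.52

0.52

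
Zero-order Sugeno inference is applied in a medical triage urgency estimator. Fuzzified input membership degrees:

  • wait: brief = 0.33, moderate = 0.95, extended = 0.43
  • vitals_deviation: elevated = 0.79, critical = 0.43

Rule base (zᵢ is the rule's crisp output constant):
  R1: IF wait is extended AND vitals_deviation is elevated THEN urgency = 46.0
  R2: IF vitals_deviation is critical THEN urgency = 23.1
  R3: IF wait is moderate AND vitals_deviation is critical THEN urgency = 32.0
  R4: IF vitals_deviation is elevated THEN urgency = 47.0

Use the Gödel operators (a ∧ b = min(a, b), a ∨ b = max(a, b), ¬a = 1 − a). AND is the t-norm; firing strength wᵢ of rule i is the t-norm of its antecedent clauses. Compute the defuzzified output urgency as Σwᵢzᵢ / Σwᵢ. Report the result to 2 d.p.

38.75

R1 (z=46.0): extended=0.43, elevated=0.79; AND[min(a, b)] → w = 0.43
R2 (z=23.1): critical=0.43 → w = 0.43
R3 (z=32.0): moderate=0.95, critical=0.43; AND[min(a, b)] → w = 0.43
R4 (z=47.0): elevated=0.79 → w = 0.79
Weighted average = (0.43·46.0 + 0.43·23.1 + 0.43·32.0 + 0.79·47.0) / (0.43 + 0.43 + 0.43 + 0.79)
  = 80.6030 / 2.0800 = 38.75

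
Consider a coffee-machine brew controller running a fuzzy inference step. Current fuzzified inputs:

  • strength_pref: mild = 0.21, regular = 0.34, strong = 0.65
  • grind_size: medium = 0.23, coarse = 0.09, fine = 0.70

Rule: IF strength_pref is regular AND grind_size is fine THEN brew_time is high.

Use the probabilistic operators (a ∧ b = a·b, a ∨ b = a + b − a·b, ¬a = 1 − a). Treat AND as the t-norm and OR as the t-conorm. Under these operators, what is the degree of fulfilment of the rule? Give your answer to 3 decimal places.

firing strength: regular=0.34, fine=0.70; AND[a·b] → w = 0.2380

0.238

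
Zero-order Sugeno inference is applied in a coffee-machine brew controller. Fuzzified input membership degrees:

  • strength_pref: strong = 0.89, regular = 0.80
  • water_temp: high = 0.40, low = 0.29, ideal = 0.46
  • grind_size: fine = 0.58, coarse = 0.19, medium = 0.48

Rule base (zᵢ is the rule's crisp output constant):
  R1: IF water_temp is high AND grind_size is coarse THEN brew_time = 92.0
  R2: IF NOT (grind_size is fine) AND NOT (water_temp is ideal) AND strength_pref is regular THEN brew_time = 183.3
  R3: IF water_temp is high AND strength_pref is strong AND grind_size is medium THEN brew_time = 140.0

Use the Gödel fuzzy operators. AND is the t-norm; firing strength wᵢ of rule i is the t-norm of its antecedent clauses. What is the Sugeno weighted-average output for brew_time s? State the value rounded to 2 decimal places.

148.98

R1 (z=92.0): high=0.40, coarse=0.19; AND[min(a, b)] → w = 0.19
R2 (z=183.3): ¬fine=1−0.58=0.42, ¬ideal=1−0.46=0.54, regular=0.80; AND[min(a, b)] → w = 0.42
R3 (z=140.0): high=0.40, strong=0.89, medium=0.48; AND[min(a, b)] → w = 0.40
Weighted average = (0.19·92.0 + 0.42·183.3 + 0.40·140.0) / (0.19 + 0.42 + 0.40)
  = 150.4660 / 1.0100 = 148.98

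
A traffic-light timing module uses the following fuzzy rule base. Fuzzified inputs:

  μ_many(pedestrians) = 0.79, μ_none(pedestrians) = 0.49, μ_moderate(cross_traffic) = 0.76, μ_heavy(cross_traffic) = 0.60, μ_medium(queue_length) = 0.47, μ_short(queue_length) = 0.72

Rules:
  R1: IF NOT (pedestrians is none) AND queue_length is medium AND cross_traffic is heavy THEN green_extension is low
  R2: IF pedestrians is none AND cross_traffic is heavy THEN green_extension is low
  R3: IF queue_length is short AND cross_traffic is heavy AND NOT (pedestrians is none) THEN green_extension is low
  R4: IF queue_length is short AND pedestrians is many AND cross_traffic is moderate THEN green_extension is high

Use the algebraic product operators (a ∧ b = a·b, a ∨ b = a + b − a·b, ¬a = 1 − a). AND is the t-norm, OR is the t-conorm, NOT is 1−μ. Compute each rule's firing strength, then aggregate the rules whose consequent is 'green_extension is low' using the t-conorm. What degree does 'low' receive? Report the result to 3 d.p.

0.529

R1: ¬none=1−0.49=0.51, medium=0.47, heavy=0.60; AND[a·b] → w = 0.1438
R2: none=0.49, heavy=0.60; AND[a·b] → w = 0.2940
R3: short=0.72, heavy=0.60, ¬none=1−0.49=0.51; AND[a·b] → w = 0.2203
R4: short=0.72, many=0.79, moderate=0.76; AND[a·b] → w = 0.4323
Rules with consequent 'low': {R1, R2, R3} → strengths 0.1438, 0.2940, 0.2203
Aggregate via t-conorm [a + b − a·b]: 0.5287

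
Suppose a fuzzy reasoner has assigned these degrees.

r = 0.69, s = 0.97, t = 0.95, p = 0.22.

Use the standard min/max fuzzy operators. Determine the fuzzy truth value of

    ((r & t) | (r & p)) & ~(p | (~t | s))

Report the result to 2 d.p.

r & t = min(a, b) on (0.69, 0.95) = 0.69
r & p = min(a, b) on (0.69, 0.22) = 0.22
(r & t) | (r & p) = max(a, b) on (0.69, 0.22) = 0.69
~t = 1 − 0.95 = 0.05
~t | s = max(a, b) on (0.05, 0.97) = 0.97
p | (~t | s) = max(a, b) on (0.22, 0.97) = 0.97
~(p | (~t | s)) = 1 − 0.97 = 0.03
((r & t) | (r & p)) & ~(p | (~t | s)) = min(a, b) on (0.69, 0.03) = 0.03

0.03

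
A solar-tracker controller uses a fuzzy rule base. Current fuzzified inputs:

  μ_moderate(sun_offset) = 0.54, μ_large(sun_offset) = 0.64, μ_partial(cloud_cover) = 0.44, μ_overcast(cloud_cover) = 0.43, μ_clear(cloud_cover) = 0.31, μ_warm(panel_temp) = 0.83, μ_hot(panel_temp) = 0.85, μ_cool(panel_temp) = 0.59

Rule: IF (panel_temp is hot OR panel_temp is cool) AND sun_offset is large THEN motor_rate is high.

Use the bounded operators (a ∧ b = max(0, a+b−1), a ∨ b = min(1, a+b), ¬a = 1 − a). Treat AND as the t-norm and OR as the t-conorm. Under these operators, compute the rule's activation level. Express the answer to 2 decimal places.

0.64

firing strength: (hot=0.85 OR cool=0.59) = 1.00; AND[max(0, a+b−1)] with large=0.64 → w = 0.64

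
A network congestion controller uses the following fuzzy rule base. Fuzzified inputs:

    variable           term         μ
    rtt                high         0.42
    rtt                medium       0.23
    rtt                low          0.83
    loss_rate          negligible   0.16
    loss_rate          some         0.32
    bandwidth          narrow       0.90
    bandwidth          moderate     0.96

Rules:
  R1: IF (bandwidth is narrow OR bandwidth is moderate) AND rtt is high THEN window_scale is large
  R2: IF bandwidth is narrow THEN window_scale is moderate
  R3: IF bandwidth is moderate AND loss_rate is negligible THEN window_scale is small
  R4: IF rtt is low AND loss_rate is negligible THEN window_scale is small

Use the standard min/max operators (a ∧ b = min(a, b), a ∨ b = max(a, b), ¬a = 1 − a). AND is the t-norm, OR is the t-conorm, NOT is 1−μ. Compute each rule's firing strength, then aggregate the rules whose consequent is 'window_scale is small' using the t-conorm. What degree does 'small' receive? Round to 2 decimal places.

R1: (narrow=0.90 OR moderate=0.96) = 0.96; AND[min(a, b)] with high=0.42 → w = 0.42
R2: narrow=0.90 → w = 0.90
R3: moderate=0.96, negligible=0.16; AND[min(a, b)] → w = 0.16
R4: low=0.83, negligible=0.16; AND[min(a, b)] → w = 0.16
Rules with consequent 'small': {R3, R4} → strengths 0.16, 0.16
Aggregate via t-conorm [max(a, b)]: 0.16

0.16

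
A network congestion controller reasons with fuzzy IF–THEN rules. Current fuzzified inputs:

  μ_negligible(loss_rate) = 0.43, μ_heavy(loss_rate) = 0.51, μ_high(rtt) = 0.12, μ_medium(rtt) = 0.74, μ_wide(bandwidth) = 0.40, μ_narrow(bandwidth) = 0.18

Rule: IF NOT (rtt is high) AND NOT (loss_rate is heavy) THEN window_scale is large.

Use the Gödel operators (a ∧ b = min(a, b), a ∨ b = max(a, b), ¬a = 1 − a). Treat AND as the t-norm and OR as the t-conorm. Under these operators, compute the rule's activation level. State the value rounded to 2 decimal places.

firing strength: ¬high=1−0.12=0.88, ¬heavy=1−0.51=0.49; AND[min(a, b)] → w = 0.49

0.49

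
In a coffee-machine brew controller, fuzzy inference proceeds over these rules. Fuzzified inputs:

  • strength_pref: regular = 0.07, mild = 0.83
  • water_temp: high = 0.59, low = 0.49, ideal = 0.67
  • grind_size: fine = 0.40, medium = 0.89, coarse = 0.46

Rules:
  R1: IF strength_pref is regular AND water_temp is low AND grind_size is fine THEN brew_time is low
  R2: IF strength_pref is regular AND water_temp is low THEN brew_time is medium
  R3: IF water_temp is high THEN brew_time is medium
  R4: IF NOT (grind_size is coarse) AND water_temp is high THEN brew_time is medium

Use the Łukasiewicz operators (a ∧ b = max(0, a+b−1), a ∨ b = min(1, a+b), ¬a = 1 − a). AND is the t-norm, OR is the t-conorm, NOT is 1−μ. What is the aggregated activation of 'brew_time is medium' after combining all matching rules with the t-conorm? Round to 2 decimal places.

0.72

R1: regular=0.07, low=0.49, fine=0.40; AND[max(0, a+b−1)] → w = 0.00
R2: regular=0.07, low=0.49; AND[max(0, a+b−1)] → w = 0.00
R3: high=0.59 → w = 0.59
R4: ¬coarse=1−0.46=0.54, high=0.59; AND[max(0, a+b−1)] → w = 0.13
Rules with consequent 'medium': {R2, R3, R4} → strengths 0.00, 0.59, 0.13
Aggregate via t-conorm [min(1, a+b)]: 0.72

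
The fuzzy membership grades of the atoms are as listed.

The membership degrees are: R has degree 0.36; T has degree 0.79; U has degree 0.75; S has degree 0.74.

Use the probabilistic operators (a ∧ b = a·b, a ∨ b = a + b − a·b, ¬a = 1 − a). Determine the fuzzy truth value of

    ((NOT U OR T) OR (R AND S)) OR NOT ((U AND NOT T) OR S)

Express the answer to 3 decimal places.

0.910

NOT U = 1 − 0.7500 = 0.2500
NOT U OR T = a + b − a·b on (0.2500, 0.7900) = 0.8425
R AND S = a·b on (0.3600, 0.7400) = 0.2664
(NOT U OR T) OR (R AND S) = a + b − a·b on (0.8425, 0.2664) = 0.8845
NOT T = 1 − 0.7900 = 0.2100
U AND NOT T = a·b on (0.7500, 0.2100) = 0.1575
(U AND NOT T) OR S = a + b − a·b on (0.1575, 0.7400) = 0.7810
NOT ((U AND NOT T) OR S) = 1 − 0.7810 = 0.2190
((NOT U OR T) OR (R AND S)) OR NOT ((U AND NOT T) OR S) = a + b − a·b on (0.8845, 0.2190) = 0.9098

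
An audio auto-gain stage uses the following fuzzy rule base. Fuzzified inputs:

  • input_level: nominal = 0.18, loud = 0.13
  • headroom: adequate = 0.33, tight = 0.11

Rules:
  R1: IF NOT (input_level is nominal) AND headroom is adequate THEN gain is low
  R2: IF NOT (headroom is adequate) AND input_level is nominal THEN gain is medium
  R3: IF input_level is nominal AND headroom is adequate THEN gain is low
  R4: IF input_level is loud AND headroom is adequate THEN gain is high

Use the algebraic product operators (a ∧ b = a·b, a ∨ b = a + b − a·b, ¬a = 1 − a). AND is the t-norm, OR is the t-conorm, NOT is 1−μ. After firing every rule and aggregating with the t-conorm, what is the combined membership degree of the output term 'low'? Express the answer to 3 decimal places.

R1: ¬nominal=1−0.18=0.82, adequate=0.33; AND[a·b] → w = 0.2706
R2: ¬adequate=1−0.33=0.67, nominal=0.18; AND[a·b] → w = 0.1206
R3: nominal=0.18, adequate=0.33; AND[a·b] → w = 0.0594
R4: loud=0.13, adequate=0.33; AND[a·b] → w = 0.0429
Rules with consequent 'low': {R1, R3} → strengths 0.2706, 0.0594
Aggregate via t-conorm [a + b − a·b]: 0.3139

0.314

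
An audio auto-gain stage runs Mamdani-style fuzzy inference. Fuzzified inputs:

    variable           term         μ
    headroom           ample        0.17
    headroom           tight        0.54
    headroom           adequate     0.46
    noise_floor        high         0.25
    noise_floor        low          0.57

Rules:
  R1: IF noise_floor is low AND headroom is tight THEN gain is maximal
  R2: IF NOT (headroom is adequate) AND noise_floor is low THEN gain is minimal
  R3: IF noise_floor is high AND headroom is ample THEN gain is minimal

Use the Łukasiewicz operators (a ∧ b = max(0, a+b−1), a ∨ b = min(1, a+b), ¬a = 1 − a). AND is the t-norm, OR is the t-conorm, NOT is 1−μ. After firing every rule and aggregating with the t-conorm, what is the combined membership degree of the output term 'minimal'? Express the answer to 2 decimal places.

0.11

R1: low=0.57, tight=0.54; AND[max(0, a+b−1)] → w = 0.11
R2: ¬adequate=1−0.46=0.54, low=0.57; AND[max(0, a+b−1)] → w = 0.11
R3: high=0.25, ample=0.17; AND[max(0, a+b−1)] → w = 0.00
Rules with consequent 'minimal': {R2, R3} → strengths 0.11, 0.00
Aggregate via t-conorm [min(1, a+b)]: 0.11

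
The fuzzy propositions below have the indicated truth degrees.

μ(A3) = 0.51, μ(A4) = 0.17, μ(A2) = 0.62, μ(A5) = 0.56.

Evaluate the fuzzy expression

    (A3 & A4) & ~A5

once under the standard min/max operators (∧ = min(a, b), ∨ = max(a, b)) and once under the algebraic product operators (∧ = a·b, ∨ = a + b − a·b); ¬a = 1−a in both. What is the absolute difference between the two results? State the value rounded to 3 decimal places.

0.132

Under standard min/max:
  A3 & A4 = min(a, b) on (0.51, 0.17) = 0.17
  ~A5 = 1 − 0.56 = 0.44
  (A3 & A4) & ~A5 = min(a, b) on (0.17, 0.44) = 0.17
  → value = 0.1700
Under algebraic product:
  A3 & A4 = a·b on (0.5100, 0.1700) = 0.0867
  ~A5 = 1 − 0.5600 = 0.4400
  (A3 & A4) & ~A5 = a·b on (0.0867, 0.4400) = 0.0381
  → value = 0.0381
|0.1700 − 0.0381| = 0.132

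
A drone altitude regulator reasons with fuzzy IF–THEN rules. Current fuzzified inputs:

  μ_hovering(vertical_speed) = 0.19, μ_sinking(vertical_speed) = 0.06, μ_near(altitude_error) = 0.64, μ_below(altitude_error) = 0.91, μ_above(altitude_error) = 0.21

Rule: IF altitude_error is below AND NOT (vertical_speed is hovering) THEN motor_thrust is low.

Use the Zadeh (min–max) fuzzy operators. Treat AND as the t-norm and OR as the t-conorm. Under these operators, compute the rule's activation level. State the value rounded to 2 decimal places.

firing strength: below=0.91, ¬hovering=1−0.19=0.81; AND[min(a, b)] → w = 0.81

0.81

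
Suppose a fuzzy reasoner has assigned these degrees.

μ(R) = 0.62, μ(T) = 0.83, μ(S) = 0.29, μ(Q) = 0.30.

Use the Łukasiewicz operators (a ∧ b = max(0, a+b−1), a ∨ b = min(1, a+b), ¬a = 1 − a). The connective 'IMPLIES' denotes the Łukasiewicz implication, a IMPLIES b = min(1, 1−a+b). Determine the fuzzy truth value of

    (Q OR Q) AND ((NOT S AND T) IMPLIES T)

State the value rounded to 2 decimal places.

0.60

Q OR Q = min(1, a+b) on (0.30, 0.30) = 0.60
NOT S = 1 − 0.29 = 0.71
NOT S AND T = max(0, a+b−1) on (0.71, 0.83) = 0.54
(NOT S AND T) IMPLIES T  [Łukasiewicz: min(1, 1−a+b)] with a=0.54, b=0.83 → 1.00
(Q OR Q) AND ((NOT S AND T) IMPLIES T) = max(0, a+b−1) on (0.60, 1.00) = 0.60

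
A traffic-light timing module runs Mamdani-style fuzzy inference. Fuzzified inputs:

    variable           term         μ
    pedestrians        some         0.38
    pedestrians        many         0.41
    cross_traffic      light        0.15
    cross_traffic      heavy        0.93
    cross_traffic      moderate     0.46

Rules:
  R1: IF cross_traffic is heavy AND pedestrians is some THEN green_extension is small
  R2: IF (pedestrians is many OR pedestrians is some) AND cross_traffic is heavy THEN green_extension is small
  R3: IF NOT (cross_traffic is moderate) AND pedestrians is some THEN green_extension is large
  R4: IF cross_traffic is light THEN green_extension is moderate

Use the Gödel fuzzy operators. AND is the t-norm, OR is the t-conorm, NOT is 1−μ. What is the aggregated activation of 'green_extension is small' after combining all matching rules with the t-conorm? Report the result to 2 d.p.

R1: heavy=0.93, some=0.38; AND[min(a, b)] → w = 0.38
R2: (many=0.41 OR some=0.38) = 0.41; AND[min(a, b)] with heavy=0.93 → w = 0.41
R3: ¬moderate=1−0.46=0.54, some=0.38; AND[min(a, b)] → w = 0.38
R4: light=0.15 → w = 0.15
Rules with consequent 'small': {R1, R2} → strengths 0.38, 0.41
Aggregate via t-conorm [max(a, b)]: 0.41

0.41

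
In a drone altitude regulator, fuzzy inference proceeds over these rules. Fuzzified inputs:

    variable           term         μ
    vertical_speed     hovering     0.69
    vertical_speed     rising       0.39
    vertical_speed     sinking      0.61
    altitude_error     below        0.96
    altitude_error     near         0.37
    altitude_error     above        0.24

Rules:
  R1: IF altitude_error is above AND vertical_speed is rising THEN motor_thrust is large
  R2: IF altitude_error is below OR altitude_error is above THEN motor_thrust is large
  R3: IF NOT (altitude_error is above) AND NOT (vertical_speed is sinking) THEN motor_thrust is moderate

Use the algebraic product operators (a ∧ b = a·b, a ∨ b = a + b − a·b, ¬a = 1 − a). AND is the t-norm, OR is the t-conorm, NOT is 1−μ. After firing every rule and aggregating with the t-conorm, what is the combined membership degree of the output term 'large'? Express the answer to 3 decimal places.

0.972

R1: above=0.24, rising=0.39; AND[a·b] → w = 0.0936
R2: below=0.96, above=0.24; OR[a + b − a·b] → w = 0.9696
R3: ¬above=1−0.24=0.76, ¬sinking=1−0.61=0.39; AND[a·b] → w = 0.2964
Rules with consequent 'large': {R1, R2} → strengths 0.0936, 0.9696
Aggregate via t-conorm [a + b − a·b]: 0.9724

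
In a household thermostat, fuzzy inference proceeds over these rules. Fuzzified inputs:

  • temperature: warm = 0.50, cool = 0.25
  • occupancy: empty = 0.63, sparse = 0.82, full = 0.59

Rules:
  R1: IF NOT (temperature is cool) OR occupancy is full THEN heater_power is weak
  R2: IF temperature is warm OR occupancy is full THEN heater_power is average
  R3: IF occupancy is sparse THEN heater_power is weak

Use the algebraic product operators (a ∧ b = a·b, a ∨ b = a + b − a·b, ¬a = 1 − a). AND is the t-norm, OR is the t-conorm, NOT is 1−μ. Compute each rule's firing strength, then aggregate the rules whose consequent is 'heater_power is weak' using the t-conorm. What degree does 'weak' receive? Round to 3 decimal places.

0.982

R1: ¬cool=1−0.25=0.75, full=0.59; OR[a + b − a·b] → w = 0.8975
R2: warm=0.50, full=0.59; OR[a + b − a·b] → w = 0.7950
R3: sparse=0.82 → w = 0.8200
Rules with consequent 'weak': {R1, R3} → strengths 0.8975, 0.8200
Aggregate via t-conorm [a + b − a·b]: 0.9815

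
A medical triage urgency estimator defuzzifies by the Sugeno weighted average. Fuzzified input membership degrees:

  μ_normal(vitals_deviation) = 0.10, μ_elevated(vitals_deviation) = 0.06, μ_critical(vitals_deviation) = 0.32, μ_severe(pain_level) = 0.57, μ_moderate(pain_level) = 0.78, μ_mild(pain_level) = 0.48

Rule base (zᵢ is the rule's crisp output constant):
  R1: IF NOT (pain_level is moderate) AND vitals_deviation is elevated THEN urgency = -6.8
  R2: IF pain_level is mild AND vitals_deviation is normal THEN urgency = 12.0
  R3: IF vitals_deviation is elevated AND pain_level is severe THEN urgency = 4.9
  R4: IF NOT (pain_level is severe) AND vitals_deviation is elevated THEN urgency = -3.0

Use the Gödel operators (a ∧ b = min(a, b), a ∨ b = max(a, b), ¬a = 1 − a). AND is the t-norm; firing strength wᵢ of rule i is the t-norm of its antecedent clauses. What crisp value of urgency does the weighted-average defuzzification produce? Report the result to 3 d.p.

R1 (z=-6.8): ¬moderate=1−0.78=0.22, elevated=0.06; AND[min(a, b)] → w = 0.06
R2 (z=12.0): mild=0.48, normal=0.10; AND[min(a, b)] → w = 0.10
R3 (z=4.9): elevated=0.06, severe=0.57; AND[min(a, b)] → w = 0.06
R4 (z=-3.0): ¬severe=1−0.57=0.43, elevated=0.06; AND[min(a, b)] → w = 0.06
Weighted average = (0.06·-6.8 + 0.10·12.0 + 0.06·4.9 + 0.06·-3.0) / (0.06 + 0.10 + 0.06 + 0.06)
  = 0.9060 / 0.2800 = 3.236

3.236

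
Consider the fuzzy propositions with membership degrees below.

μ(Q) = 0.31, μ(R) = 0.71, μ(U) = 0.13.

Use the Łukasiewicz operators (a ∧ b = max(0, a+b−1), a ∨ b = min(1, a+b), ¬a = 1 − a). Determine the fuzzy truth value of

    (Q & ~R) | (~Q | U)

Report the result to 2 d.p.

0.82

~R = 1 − 0.71 = 0.29
Q & ~R = max(0, a+b−1) on (0.31, 0.29) = 0.00
~Q = 1 − 0.31 = 0.69
~Q | U = min(1, a+b) on (0.69, 0.13) = 0.82
(Q & ~R) | (~Q | U) = min(1, a+b) on (0.00, 0.82) = 0.82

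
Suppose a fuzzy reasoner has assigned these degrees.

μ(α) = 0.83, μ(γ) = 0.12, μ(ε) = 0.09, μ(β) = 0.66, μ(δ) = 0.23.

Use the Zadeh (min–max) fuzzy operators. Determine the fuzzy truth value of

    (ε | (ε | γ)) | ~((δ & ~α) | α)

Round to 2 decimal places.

ε | γ = max(a, b) on (0.09, 0.12) = 0.12
ε | (ε | γ) = max(a, b) on (0.09, 0.12) = 0.12
~α = 1 − 0.83 = 0.17
δ & ~α = min(a, b) on (0.23, 0.17) = 0.17
(δ & ~α) | α = max(a, b) on (0.17, 0.83) = 0.83
~((δ & ~α) | α) = 1 − 0.83 = 0.17
(ε | (ε | γ)) | ~((δ & ~α) | α) = max(a, b) on (0.12, 0.17) = 0.17

0.17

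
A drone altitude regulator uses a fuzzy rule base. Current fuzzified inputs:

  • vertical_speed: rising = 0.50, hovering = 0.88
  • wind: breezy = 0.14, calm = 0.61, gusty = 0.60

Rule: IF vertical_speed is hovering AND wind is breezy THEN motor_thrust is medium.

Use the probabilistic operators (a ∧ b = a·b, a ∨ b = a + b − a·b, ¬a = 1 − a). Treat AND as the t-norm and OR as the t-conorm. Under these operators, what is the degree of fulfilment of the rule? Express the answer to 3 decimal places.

0.123

firing strength: hovering=0.88, breezy=0.14; AND[a·b] → w = 0.1232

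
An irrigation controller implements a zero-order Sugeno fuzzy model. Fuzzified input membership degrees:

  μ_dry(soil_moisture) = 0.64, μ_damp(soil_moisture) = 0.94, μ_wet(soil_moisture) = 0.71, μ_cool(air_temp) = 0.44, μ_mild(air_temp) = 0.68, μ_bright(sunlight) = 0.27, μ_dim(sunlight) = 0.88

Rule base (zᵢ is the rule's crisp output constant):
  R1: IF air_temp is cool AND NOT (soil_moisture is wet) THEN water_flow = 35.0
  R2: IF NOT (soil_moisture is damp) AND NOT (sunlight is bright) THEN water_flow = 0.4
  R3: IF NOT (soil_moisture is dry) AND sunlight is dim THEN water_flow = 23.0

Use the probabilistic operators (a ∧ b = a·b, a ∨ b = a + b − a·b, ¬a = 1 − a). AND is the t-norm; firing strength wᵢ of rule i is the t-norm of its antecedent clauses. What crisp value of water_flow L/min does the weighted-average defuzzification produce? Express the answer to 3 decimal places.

24.109

R1 (z=35.0): cool=0.44, ¬wet=1−0.71=0.29; AND[a·b] → w = 0.1276
R2 (z=0.4): ¬damp=1−0.94=0.06, ¬bright=1−0.27=0.73; AND[a·b] → w = 0.0438
R3 (z=23.0): ¬dry=1−0.64=0.36, dim=0.88; AND[a·b] → w = 0.3168
Weighted average = (0.1276·35.0 + 0.0438·0.4 + 0.3168·23.0) / (0.1276 + 0.0438 + 0.3168)
  = 11.7699 / 0.4882 = 24.109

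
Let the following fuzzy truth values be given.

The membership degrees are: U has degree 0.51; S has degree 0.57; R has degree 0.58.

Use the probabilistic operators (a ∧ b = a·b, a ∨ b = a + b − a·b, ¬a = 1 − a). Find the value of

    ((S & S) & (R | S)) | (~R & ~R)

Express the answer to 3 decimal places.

0.396

S & S = a·b on (0.5700, 0.5700) = 0.3249
R | S = a + b − a·b on (0.5800, 0.5700) = 0.8194
(S & S) & (R | S) = a·b on (0.3249, 0.8194) = 0.2662
~R = 1 − 0.5800 = 0.4200
~R = 1 − 0.5800 = 0.4200
~R & ~R = a·b on (0.4200, 0.4200) = 0.1764
((S & S) & (R | S)) | (~R & ~R) = a + b − a·b on (0.2662, 0.1764) = 0.3957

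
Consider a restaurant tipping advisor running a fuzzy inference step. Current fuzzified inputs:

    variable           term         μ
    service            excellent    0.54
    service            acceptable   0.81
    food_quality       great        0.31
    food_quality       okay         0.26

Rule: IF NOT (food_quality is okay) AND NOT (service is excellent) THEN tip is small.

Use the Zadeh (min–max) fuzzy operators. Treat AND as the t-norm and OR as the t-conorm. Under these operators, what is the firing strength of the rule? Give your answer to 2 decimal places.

0.46

firing strength: ¬okay=1−0.26=0.74, ¬excellent=1−0.54=0.46; AND[min(a, b)] → w = 0.46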